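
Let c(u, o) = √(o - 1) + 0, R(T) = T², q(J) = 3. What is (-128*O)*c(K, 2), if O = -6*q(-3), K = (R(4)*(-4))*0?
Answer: 2304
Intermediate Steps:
K = 0 (K = (4²*(-4))*0 = (16*(-4))*0 = -64*0 = 0)
O = -18 (O = -6*3 = -18)
c(u, o) = √(-1 + o) (c(u, o) = √(-1 + o) + 0 = √(-1 + o))
(-128*O)*c(K, 2) = (-128*(-18))*√(-1 + 2) = 2304*√1 = 2304*1 = 2304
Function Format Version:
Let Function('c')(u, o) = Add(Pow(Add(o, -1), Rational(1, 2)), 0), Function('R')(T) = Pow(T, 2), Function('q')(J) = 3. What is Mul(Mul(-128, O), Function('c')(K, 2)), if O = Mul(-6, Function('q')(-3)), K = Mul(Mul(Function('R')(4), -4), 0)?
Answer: 2304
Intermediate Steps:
K = 0 (K = Mul(Mul(Pow(4, 2), -4), 0) = Mul(Mul(16, -4), 0) = Mul(-64, 0) = 0)
O = -18 (O = Mul(-6, 3) = -18)
Function('c')(u, o) = Pow(Add(-1, o), Rational(1, 2)) (Function('c')(u, o) = Add(Pow(Add(-1, o), Rational(1, 2)), 0) = Pow(Add(-1, o), Rational(1, 2)))
Mul(Mul(-128, O), Function('c')(K, 2)) = Mul(Mul(-128, -18), Pow(Add(-1, 2), Rational(1, 2))) = Mul(2304, Pow(1, Rational(1, 2))) = Mul(2304, 1) = 2304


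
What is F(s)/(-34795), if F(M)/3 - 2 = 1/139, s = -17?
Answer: -837/4836505 ≈ -0.00017306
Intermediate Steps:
F(M) = 837/139 (F(M) = 6 + 3/139 = 837/139)
F(s)/(-34795) = (837/139)/(-34795) = (837/139)*(-1/34795) = -837/4836505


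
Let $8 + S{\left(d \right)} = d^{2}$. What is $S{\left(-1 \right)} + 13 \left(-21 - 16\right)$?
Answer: $-488$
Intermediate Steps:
$S{\left(d \right)} = -8 + d^{2}$
$S{\left(-1 \right)} + 13 \left(-21 - 16\right) = \left(-8 + \left(-1\right)^{2}\right) + 13 \left(-21 - 16\right) = \left(-8 + 1\right) + 13 \left(-21 - 16\right) = -7 + 13 \left(-37\right) = -7 - 481 = -488$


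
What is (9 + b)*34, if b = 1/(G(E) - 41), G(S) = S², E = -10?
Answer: 18088/59 ≈ 306.58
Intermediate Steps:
b = 1/59 (b = 1/((-10)² - 41) = 1/(100 - 41) = 1/59 ≈ 0.016949)
(9 + b)*34 = (9 + 1/59)*34 = (532/59)*34 = 18088/59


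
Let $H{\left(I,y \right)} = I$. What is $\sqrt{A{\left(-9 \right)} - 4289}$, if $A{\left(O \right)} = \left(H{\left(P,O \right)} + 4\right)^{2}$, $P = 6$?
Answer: $i \sqrt{4189} \approx 64.723 i$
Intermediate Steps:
$A{\left(O \right)} = 100$ ($A{\left(O \right)} = \left(6 + 4\right)^{2} = 10^{2} = 100$)
$\sqrt{A{\left(-9 \right)} - 4289} = \sqrt{100 - 4289} = \sqrt{-4189} = i \sqrt{4189}$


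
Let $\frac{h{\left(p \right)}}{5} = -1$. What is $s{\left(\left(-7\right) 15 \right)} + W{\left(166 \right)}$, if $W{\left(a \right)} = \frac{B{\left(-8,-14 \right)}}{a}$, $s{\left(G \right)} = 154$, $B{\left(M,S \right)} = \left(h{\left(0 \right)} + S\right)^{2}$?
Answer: $\frac{25925}{166} \approx 156.17$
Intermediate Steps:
$h{\left(p \right)} = -5$ ($h{\left(p \right)} = 5 \left(-1\right) = -5$)
$B{\left(M,S \right)} = \left(-5 + S\right)^{2}$
$W{\left(a \right)} = \frac{361}{a}$ ($W{\left(a \right)} = \frac{\left(-5 - 14\right)^{2}}{a} = \frac{\left(-19\right)^{2}}{a} = \frac{361}{a}$)
$s{\left(\left(-7\right) 15 \right)} + W{\left(166 \right)} = 154 + \frac{361}{166} = \frac{25925}{166}$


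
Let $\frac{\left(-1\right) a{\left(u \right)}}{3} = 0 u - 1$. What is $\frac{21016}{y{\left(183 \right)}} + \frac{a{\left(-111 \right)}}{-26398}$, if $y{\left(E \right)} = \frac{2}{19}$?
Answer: $\frac{5270413493}{26398} \approx 1.9965 \cdot 10^{5}$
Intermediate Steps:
$a{\left(u \right)} = 3$ ($a{\left(u \right)} = - 3 \left(0 u - 1\right) = - 3 \left(0 - 1\right) = \left(-3\right) \left(-1\right) = 3$)
$y{\left(E \right)} = \frac{2}{19}$ ($y{\left(E \right)} = 2 \cdot \frac{1}{19} = \frac{2}{19}$)
$\frac{21016}{y{\left(183 \right)}} + \frac{a{\left(-111 \right)}}{-26398} = \frac{21016}{\frac{2}{19}} + \frac{3}{-26398} = 21016 \cdot \frac{19}{2} + 3 \left(- \frac{1}{26398}\right) = 199652 - \frac{3}{26398} = \frac{5270413493}{26398}$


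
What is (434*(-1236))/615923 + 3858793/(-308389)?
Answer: -19113884375/1428149459 ≈ -13.384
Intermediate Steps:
(434*(-1236))/615923 + 3858793/(-308389) = -536424*1/615923 + 3858793*(-1/308389) = -76632/87989 - 3858793/308389 = -19113884375/1428149459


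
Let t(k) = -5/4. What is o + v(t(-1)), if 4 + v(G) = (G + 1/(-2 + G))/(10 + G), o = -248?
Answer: -114741/455 ≈ -252.18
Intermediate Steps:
t(k) = -5/4 (t(k) = -5*¼ = -5/4)
v(G) = -4 + (G + 1/(-2 + G))/(10 + G)
o + v(t(-1)) = -248 + (81 - 34*(-5/4) - 3*(-5/4)²)/(-20 + (-5/4)² + 8*(-5/4)) = -248 + (81 + 85/2 - 3*25/16)/(-20 + 25/16 - 10) = -248 + (81 + 85/2 - 75/16)/(-455/16) = -248 - 16/455*1901/16 = -248 - 1901/455 = -114741/455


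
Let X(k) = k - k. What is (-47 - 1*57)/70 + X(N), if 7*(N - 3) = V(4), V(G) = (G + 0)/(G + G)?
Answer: -52/35 ≈ -1.4857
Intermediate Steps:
V(G) = ½ (V(G) = G/((2*G)) = G*(1/(2*G)) = ½)
N = 43/14 (N = 3 + (⅐)*(½) = 3 + 1/14 = 43/14 ≈ 3.0714)
X(k) = 0
(-47 - 1*57)/70 + X(N) = (-47 - 1*57)/70 + 0 = (-47 - 57)/70 + 0 = (1/70)*(-104) + 0 = -52/35 + 0 = -52/35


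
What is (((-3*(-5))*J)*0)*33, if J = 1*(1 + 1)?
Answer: 0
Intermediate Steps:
J = 2 (J = 1*2 = 2)
(((-3*(-5))*J)*0)*33 = ((-3*(-5)*2)*0)*33 = ((15*2)*0)*33 = (30*0)*33 = 0*33 = 0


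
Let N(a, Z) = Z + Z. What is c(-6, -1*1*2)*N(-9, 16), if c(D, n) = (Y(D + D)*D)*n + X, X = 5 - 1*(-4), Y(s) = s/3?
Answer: -1248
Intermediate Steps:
Y(s) = s/3 (Y(s) = s*(⅓) = s/3)
N(a, Z) = 2*Z
X = 9 (X = 5 + 4 = 9)
c(D, n) = 9 + 2*n*D²/3 (c(D, n) = (((D + D)/3)*D)*n + 9 = (((2*D)/3)*D)*n + 9 = ((2*D/3)*D)*n + 9 = (2*D²/3)*n + 9 = 2*n*D²/3 + 9 = 9 + 2*n*D²/3)
c(-6, -1*1*2)*N(-9, 16) = (9 + (⅔)*(-1*1*2)*(-6)²)*(2*16) = (9 + (⅔)*(-1*2)*36)*32 = (9 + (⅔)*(-2)*36)*32 = (9 - 48)*32 = -39*32 = -1248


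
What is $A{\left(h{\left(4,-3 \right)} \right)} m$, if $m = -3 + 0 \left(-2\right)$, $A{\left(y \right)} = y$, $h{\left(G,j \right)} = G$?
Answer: $-12$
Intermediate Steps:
$m = -3$ ($m = -3 + 0 = -3$)
$A{\left(h{\left(4,-3 \right)} \right)} m = 4 \left(-3\right) = -12$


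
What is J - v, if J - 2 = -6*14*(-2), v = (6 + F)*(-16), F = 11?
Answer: 442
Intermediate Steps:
v = -272 (v = (6 + 11)*(-16) = 17*(-16) = -272)
J = 170 (J = 2 - 6*14*(-2) = 2 - 84*(-2) = 2 + 168 = 170)
J - v = 170 - 1*(-272) = 170 + 272 = 442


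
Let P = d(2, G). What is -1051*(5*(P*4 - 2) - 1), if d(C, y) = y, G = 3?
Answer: -51499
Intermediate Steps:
P = 3
-1051*(5*(P*4 - 2) - 1) = -1051*(5*(3*4 - 2) - 1) = -1051*(5*(12 - 2) - 1) = -1051*(5*10 - 1) = -1051*(50 - 1) = -1051*49 = -51499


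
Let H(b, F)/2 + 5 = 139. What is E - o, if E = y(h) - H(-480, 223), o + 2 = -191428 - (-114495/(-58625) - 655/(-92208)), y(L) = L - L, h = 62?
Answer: 206674774436467/1081138800 ≈ 1.9116e+5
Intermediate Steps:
H(b, F) = 268 (H(b, F) = -10 + 2*139 = -10 + 278 = 268)
y(L) = 0
o = -206964519634867/1081138800 (o = -2 + (-191428 - (-114495/(-58625) - 655/(-92208))) = -2 + (-191428 - (-114495*(-1/58625) - 655*(-1/92208))) = -2 + (-191428 - (22899/11725 + 655/92208)) = -2 + (-191428 - 1*2119150867/1081138800) = -2 + (-191428 - 2119150867/1081138800) = -2 - 206962357357267/1081138800 = -206964519634867/1081138800 ≈ -1.9143e+5)
E = -268 (E = 0 - 1*268 = 0 - 268 = -268)
E - o = -268 - 1*(-206964519634867/1081138800) = -268 + 206964519634867/1081138800 = 206674774436467/1081138800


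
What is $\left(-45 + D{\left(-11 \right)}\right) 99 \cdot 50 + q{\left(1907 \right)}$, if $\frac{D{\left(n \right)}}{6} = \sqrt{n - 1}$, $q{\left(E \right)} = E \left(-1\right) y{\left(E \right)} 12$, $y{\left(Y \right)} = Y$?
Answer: $-43862538 + 59400 i \sqrt{3} \approx -4.3863 \cdot 10^{7} + 1.0288 \cdot 10^{5} i$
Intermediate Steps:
$q{\left(E \right)} = - 12 E^{2}$ ($q{\left(E \right)} = E \left(-1\right) E 12 = - E E 12 = - E^{2} \cdot 12 = - 12 E^{2}$)
$D{\left(n \right)} = 6 \sqrt{-1 + n}$ ($D{\left(n \right)} = 6 \sqrt{n - 1} = 6 \sqrt{-1 + n}$)
$\left(-45 + D{\left(-11 \right)}\right) 99 \cdot 50 + q{\left(1907 \right)} = \left(-45 + 6 \sqrt{-1 - 11}\right) 99 \cdot 50 - 12 \cdot 1907^{2} = \left(-45 + 6 \sqrt{-12}\right) 99 \cdot 50 - 43639788 = \left(-45 + 6 \cdot 2 i \sqrt{3}\right) 99 \cdot 50 - 43639788 = \left(-45 + 12 i \sqrt{3}\right) 99 \cdot 50 - 43639788 = \left(-4455 + 1188 i \sqrt{3}\right) 50 - 43639788 = \left(-222750 + 59400 i \sqrt{3}\right) - 43639788 = -43862538 + 59400 i \sqrt{3}$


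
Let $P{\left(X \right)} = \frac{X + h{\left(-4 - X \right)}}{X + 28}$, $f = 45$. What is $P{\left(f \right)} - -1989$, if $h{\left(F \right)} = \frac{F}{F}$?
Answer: $\frac{145243}{73} \approx 1989.6$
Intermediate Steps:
$h{\left(F \right)} = 1$
$P{\left(X \right)} = \frac{1 + X}{28 + X}$ ($P{\left(X \right)} = \frac{X + 1}{X + 28} = \frac{1 + X}{28 + X}$)
$P{\left(f \right)} - -1989 = \frac{1 + 45}{28 + 45} - -1989 = \frac{1}{73} \cdot 46 + 1989 = \frac{46}{73} + 1989 = \frac{145243}{73}$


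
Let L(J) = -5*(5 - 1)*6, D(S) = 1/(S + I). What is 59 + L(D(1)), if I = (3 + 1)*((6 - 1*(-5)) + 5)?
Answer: -61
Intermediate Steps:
I = 64 (I = 4*((6 + 5) + 5) = 4*(11 + 5) = 4*16 = 64)
D(S) = 1/(64 + S) (D(S) = 1/(S + 64) = 1/(64 + S))
L(J) = -120 (L(J) = -20*6 = -5*24 = -120)
59 + L(D(1)) = 59 - 120 = -61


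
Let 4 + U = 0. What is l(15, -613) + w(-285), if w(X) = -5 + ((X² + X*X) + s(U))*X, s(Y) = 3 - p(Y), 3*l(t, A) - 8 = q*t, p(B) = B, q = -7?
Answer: -138900847/3 ≈ -4.6300e+7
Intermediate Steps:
U = -4 (U = -4 + 0 = -4)
l(t, A) = 8/3 - 7*t/3 (l(t, A) = 8/3 + (-7*t)/3 = 8/3 - 7*t/3)
s(Y) = 3 - Y
w(X) = -5 + X*(7 + 2*X²) (w(X) = -5 + ((X² + X*X) + (3 - 1*(-4)))*X = -5 + ((X² + X²) + (3 + 4))*X = -5 + (2*X² + 7)*X = -5 + (7 + 2*X²)*X = -5 + X*(7 + 2*X²))
l(15, -613) + w(-285) = (8/3 - 7/3*15) + (-5 + 2*(-285)³ + 7*(-285)) = (8/3 - 35) + (-5 + 2*(-23149125) - 1995) = -97/3 + (-5 - 46298250 - 1995) = -97/3 - 46300250 = -138900847/3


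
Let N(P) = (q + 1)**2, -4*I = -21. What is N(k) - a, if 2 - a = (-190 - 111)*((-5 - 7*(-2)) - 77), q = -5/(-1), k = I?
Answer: 20502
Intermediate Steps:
I = 21/4 (I = -1/4*(-21) = 21/4 ≈ 5.2500)
k = 21/4 ≈ 5.2500
q = 5 (q = -5*(-1) = 5)
N(P) = 36 (N(P) = (5 + 1)**2 = 6**2 = 36)
a = -20466 (a = 2 - (-190 - 111)*((-5 - 7*(-2)) - 77) = 2 - (-301)*((-5 + 14) - 77) = 2 - (-301)*(9 - 77) = 2 - (-301)*(-68) = 2 - 1*20468 = 2 - 20468 = -20466)
N(k) - a = 36 - 1*(-20466) = 36 + 20466 = 20502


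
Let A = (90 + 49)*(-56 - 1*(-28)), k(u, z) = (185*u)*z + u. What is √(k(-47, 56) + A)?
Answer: I*√490859 ≈ 700.61*I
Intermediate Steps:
k(u, z) = u + 185*u*z (k(u, z) = 185*u*z + u = u + 185*u*z)
A = -3892 (A = 139*(-56 + 28) = 139*(-28) = -3892)
√(k(-47, 56) + A) = √(-47*(1 + 185*56) - 3892) = √(-47*(1 + 10360) - 3892) = √(-47*10361 - 3892) = √(-486967 - 3892) = √(-490859) = I*√490859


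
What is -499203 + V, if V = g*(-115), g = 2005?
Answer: -729778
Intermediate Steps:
V = -230575 (V = 2005*(-115) = -230575)
-499203 + V = -499203 - 230575 = -729778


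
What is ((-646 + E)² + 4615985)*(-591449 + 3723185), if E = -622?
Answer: 19491326702424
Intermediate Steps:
((-646 + E)² + 4615985)*(-591449 + 3723185) = ((-646 - 622)² + 4615985)*(-591449 + 3723185) = ((-1268)² + 4615985)*3131736 = (1607824 + 4615985)*3131736 = 6223809*3131736 = 19491326702424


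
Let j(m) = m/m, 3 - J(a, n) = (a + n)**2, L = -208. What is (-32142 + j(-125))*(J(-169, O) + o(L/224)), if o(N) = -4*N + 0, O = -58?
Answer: 11591844496/7 ≈ 1.6560e+9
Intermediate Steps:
J(a, n) = 3 - (a + n)**2
j(m) = 1
o(N) = -4*N
(-32142 + j(-125))*(J(-169, O) + o(L/224)) = (-32142 + 1)*((3 - (-169 - 58)**2) - (-832)/224) = -32141*((3 - 1*(-227)**2) - (-832)/224) = -32141*((3 - 1*51529) - 4*(-13/14)) = -32141*((3 - 51529) + 26/7) = -32141*(-51526 + 26/7) = -32141*(-360656/7) = 11591844496/7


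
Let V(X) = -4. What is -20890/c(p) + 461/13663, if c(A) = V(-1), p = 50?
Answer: 142710957/27326 ≈ 5222.5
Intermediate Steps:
c(A) = -4
-20890/c(p) + 461/13663 = -20890/(-4) + 461/13663 = -20890*(-1/4) + 461*(1/13663) = 10445/2 + 461/13663 = 142710957/27326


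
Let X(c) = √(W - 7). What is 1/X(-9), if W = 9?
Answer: √2/2 ≈ 0.70711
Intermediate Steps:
X(c) = √2 (X(c) = √(9 - 7) = √2)
1/X(-9) = 1/(√2) = √2/2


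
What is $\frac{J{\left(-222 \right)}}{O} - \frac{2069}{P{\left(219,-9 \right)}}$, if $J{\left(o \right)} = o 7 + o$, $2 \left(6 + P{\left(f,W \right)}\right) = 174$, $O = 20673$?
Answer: $- \frac{4768477}{186057} \approx -25.629$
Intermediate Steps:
$P{\left(f,W \right)} = 81$ ($P{\left(f,W \right)} = -6 + \frac{1}{2} \cdot 174 = -6 + 87 = 81$)
$J{\left(o \right)} = 8 o$ ($J{\left(o \right)} = 7 o + o = 8 o$)
$\frac{J{\left(-222 \right)}}{O} - \frac{2069}{P{\left(219,-9 \right)}} = \frac{8 \left(-222\right)}{20673} - \frac{2069}{81} = \left(-1776\right) \frac{1}{20673} - \frac{2069}{81} = - \frac{592}{6891} - \frac{2069}{81} = - \frac{4768477}{186057}$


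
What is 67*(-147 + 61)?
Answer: -5762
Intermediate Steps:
67*(-147 + 61) = 67*(-86) = -5762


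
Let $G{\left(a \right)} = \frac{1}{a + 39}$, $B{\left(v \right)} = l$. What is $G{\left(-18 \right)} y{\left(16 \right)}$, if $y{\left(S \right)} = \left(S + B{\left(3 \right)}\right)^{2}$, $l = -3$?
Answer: $\frac{169}{21} \approx 8.0476$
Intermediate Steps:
$B{\left(v \right)} = -3$
$G{\left(a \right)} = \frac{1}{39 + a}$
$y{\left(S \right)} = \left(-3 + S\right)^{2}$ ($y{\left(S \right)} = \left(S - 3\right)^{2} = \left(-3 + S\right)^{2}$)
$G{\left(-18 \right)} y{\left(16 \right)} = \frac{\left(-3 + 16\right)^{2}}{39 - 18} = \frac{13^{2}}{21} = \frac{1}{21} \cdot 169 = \frac{169}{21}$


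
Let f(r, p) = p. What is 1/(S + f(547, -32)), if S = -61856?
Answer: -1/61888 ≈ -1.6158e-5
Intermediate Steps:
1/(S + f(547, -32)) = 1/(-61856 - 32) = 1/(-61888) = -1/61888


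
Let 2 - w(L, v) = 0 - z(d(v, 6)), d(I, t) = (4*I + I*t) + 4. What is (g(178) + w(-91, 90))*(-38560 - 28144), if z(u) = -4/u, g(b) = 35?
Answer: -278856072/113 ≈ -2.4678e+6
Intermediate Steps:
d(I, t) = 4 + 4*I + I*t
w(L, v) = 2 - 4/(4 + 10*v) (w(L, v) = 2 - (0 - (-4)/(4 + 4*v + v*6)) = 2 - (0 - (-4)/(4 + 4*v + 6*v)) = 2 - (0 - (-4)/(4 + 10*v)) = 2 - (0 + 4/(4 + 10*v)) = 2 - 4/(4 + 10*v))
(g(178) + w(-91, 90))*(-38560 - 28144) = (35 + 2*(1 + 5*90)/(2 + 5*90))*(-38560 - 28144) = (35 + 2*(1 + 450)/(2 + 450))*(-66704) = (35 + 2*451/452)*(-66704) = (35 + 2*(1/452)*451)*(-66704) = (35 + 451/226)*(-66704) = (8361/226)*(-66704) = -278856072/113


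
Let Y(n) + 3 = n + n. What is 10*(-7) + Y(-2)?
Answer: -77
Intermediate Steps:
Y(n) = -3 + 2*n (Y(n) = -3 + (n + n) = -3 + 2*n)
10*(-7) + Y(-2) = 10*(-7) + (-3 + 2*(-2)) = -70 + (-3 - 4) = -70 - 7 = -77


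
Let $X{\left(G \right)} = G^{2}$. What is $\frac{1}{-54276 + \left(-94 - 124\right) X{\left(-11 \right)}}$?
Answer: $- \frac{1}{80654} \approx -1.2399 \cdot 10^{-5}$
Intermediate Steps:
$\frac{1}{-54276 + \left(-94 - 124\right) X{\left(-11 \right)}} = \frac{1}{-54276 + \left(-94 - 124\right) \left(-11\right)^{2}} = \frac{1}{-54276 - 26378} = \frac{1}{-80654} = - \frac{1}{80654}$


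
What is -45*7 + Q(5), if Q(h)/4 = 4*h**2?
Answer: 85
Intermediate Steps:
Q(h) = 16*h**2 (Q(h) = 4*(4*h**2) = 16*h**2)
-45*7 + Q(5) = -45*7 + 16*5**2 = -315 + 16*25 = -315 + 400 = 85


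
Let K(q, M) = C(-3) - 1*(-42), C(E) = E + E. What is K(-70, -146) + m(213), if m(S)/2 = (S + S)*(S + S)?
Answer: 362988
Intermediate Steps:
C(E) = 2*E
m(S) = 8*S**2 (m(S) = 2*((S + S)*(S + S)) = 2*((2*S)*(2*S)) = 2*(4*S**2) = 8*S**2)
K(q, M) = 36 (K(q, M) = 2*(-3) - 1*(-42) = -6 + 42 = 36)
K(-70, -146) + m(213) = 36 + 8*213**2 = 36 + 8*45369 = 36 + 362952 = 362988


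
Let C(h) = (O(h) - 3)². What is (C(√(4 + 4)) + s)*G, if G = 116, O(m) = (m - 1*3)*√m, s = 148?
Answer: 17168 + 116*(3 + 2^(¾)*(3 - 2*√2))² ≈ 18423.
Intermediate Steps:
O(m) = √m*(-3 + m) (O(m) = (m - 3)*√m = (-3 + m)*√m = √m*(-3 + m))
C(h) = (-3 + √h*(-3 + h))² (C(h) = (√h*(-3 + h) - 3)² = (-3 + √h*(-3 + h))²)
(C(√(4 + 4)) + s)*G = ((-3 + √(√(4 + 4))*(-3 + √(4 + 4)))² + 148)*116 = ((-3 + √(√8)*(-3 + √8))² + 148)*116 = ((-3 + √(2*√2)*(-3 + 2*√2))² + 148)*116 = ((-3 + 2^(¾)*(-3 + 2*√2))² + 148)*116 = (148 + (-3 + 2^(¾)*(-3 + 2*√2))²)*116 = 17168 + 116*(-3 + 2^(¾)*(-3 + 2*√2))²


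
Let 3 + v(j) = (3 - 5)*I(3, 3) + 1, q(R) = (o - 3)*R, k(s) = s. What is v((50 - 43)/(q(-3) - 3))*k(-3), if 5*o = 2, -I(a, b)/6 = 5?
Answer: -174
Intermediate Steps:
I(a, b) = -30 (I(a, b) = -6*5 = -30)
o = 2/5 (o = (1/5)*2 = 2/5 ≈ 0.40000)
q(R) = -13*R/5 (q(R) = (2/5 - 3)*R = -13*R/5)
v(j) = 58 (v(j) = -3 + ((3 - 5)*(-30) + 1) = -3 + (-2*(-30) + 1) = -3 + (60 + 1) = -3 + 61 = 58)
v((50 - 43)/(q(-3) - 3))*k(-3) = 58*(-3) = -174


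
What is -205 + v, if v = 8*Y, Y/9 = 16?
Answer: 947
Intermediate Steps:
Y = 144 (Y = 9*16 = 144)
v = 1152 (v = 8*144 = 1152)
-205 + v = -205 + 1152 = 947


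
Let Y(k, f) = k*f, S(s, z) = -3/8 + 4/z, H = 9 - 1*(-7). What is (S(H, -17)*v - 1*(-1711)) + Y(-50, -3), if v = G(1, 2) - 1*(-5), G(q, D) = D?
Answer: 252515/136 ≈ 1856.7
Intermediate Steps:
H = 16 (H = 9 + 7 = 16)
S(s, z) = -3/8 + 4/z (S(s, z) = -3*⅛ + 4/z = -3/8 + 4/z)
Y(k, f) = f*k
v = 7 (v = 2 - 1*(-5) = 2 + 5 = 7)
(S(H, -17)*v - 1*(-1711)) + Y(-50, -3) = ((-3/8 + 4/(-17))*7 - 1*(-1711)) - 3*(-50) = ((-3/8 + 4*(-1/17))*7 + 1711) + 150 = ((-3/8 - 4/17)*7 + 1711) + 150 = (-83/136*7 + 1711) + 150 = (-581/136 + 1711) + 150 = 232115/136 + 150 = 252515/136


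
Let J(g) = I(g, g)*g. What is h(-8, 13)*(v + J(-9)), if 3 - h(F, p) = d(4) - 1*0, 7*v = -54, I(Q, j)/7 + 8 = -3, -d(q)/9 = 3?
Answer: 143910/7 ≈ 20559.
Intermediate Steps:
d(q) = -27 (d(q) = -9*3 = -27)
I(Q, j) = -77 (I(Q, j) = -56 + 7*(-3) = -56 - 21 = -77)
J(g) = -77*g
v = -54/7 (v = (1/7)*(-54) = -54/7 ≈ -7.7143)
h(F, p) = 30 (h(F, p) = 3 - (-27 - 1*0) = 3 - (-27 + 0) = 3 - 1*(-27) = 3 + 27 = 30)
h(-8, 13)*(v + J(-9)) = 30*(-54/7 - 77*(-9)) = 30*(-54/7 + 693) = 30*(4797/7) = 143910/7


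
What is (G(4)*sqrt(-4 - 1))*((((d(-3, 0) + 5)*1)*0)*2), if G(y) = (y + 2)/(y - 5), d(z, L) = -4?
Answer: 0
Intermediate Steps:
G(y) = (2 + y)/(-5 + y)
(G(4)*sqrt(-4 - 1))*((((d(-3, 0) + 5)*1)*0)*2) = (((2 + 4)/(-5 + 4))*sqrt(-4 - 1))*((((-4 + 5)*1)*0)*2) = ((6/(-1))*sqrt(-5))*(((1*1)*0)*2) = ((-1*6)*(I*sqrt(5)))*((1*0)*2) = (-6*I*sqrt(5))*(0*2) = -6*I*sqrt(5)*0 = 0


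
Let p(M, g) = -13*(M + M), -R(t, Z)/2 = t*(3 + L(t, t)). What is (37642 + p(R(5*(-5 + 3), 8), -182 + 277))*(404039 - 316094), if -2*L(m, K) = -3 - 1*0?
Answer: 3104634390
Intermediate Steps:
L(m, K) = 3/2 (L(m, K) = -(-3 - 1*0)/2 = -(-3 + 0)/2 = -½*(-3) = 3/2)
R(t, Z) = -9*t (R(t, Z) = -2*t*(3 + 3/2) = -2*t*9/2 = -9*t)
p(M, g) = -26*M
(37642 + p(R(5*(-5 + 3), 8), -182 + 277))*(404039 - 316094) = (37642 - (-234)*5*(-5 + 3))*(404039 - 316094) = (37642 - (-234)*5*(-2))*87945 = (37642 - (-234)*(-10))*87945 = (37642 - 26*90)*87945 = (37642 - 2340)*87945 = 35302*87945 = 3104634390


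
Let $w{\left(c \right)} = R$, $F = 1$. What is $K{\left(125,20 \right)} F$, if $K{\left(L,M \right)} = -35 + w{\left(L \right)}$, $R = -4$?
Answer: $-39$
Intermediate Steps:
$w{\left(c \right)} = -4$
$K{\left(L,M \right)} = -39$ ($K{\left(L,M \right)} = -35 - 4 = -39$)
$K{\left(125,20 \right)} F = \left(-39\right) 1 = -39$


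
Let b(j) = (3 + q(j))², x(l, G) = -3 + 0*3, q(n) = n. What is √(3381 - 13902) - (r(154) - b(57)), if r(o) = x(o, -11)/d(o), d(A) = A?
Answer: 554403/154 + 3*I*√1169 ≈ 3600.0 + 102.57*I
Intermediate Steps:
x(l, G) = -3 (x(l, G) = -3 + 0 = -3)
r(o) = -3/o
b(j) = (3 + j)²
√(3381 - 13902) - (r(154) - b(57)) = √(3381 - 13902) - (-3/154 - (3 + 57)²) = √(-10521) - (-3*1/154 - 1*60²) = 3*I*√1169 - (-3/154 - 1*3600) = 3*I*√1169 - (-3/154 - 3600) = 3*I*√1169 - 1*(-554403/154) = 3*I*√1169 + 554403/154 = 554403/154 + 3*I*√1169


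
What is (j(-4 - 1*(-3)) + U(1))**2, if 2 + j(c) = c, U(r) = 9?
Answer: 36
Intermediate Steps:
j(c) = -2 + c
(j(-4 - 1*(-3)) + U(1))**2 = ((-2 + (-4 - 1*(-3))) + 9)**2 = ((-2 + (-4 + 3)) + 9)**2 = ((-2 - 1) + 9)**2 = (-3 + 9)**2 = 6**2 = 36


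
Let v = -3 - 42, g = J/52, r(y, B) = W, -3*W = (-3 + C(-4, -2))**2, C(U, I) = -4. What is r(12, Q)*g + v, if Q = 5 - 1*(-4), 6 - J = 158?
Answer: 107/39 ≈ 2.7436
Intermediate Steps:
J = -152 (J = 6 - 1*158 = 6 - 158 = -152)
Q = 9 (Q = 5 + 4 = 9)
W = -49/3 (W = -(-3 - 4)**2/3 = -1/3*(-7)**2 = -1/3*49 = -49/3 ≈ -16.333)
r(y, B) = -49/3
g = -38/13 (g = -152/52 = -152*1/52 = -38/13 ≈ -2.9231)
v = -45
r(12, Q)*g + v = -49/3*(-38/13) - 45 = 1862/39 - 45 = 107/39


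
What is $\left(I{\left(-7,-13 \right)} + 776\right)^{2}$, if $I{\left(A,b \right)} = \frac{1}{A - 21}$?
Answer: $\frac{472062529}{784} \approx 6.0212 \cdot 10^{5}$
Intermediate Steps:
$I{\left(A,b \right)} = \frac{1}{-21 + A}$
$\left(I{\left(-7,-13 \right)} + 776\right)^{2} = \left(\frac{1}{-21 - 7} + 776\right)^{2} = \left(\frac{1}{-28} + 776\right)^{2} = \left(- \frac{1}{28} + 776\right)^{2} = \left(\frac{21727}{28}\right)^{2} = \frac{472062529}{784}$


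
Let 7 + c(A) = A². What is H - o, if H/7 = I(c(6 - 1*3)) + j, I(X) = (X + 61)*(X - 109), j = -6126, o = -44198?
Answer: -45871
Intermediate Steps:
c(A) = -7 + A²
I(X) = (-109 + X)*(61 + X) (I(X) = (61 + X)*(-109 + X) = (-109 + X)*(61 + X))
H = -90069 (H = 7*((-6649 + (-7 + (6 - 1*3)²)² - 48*(-7 + (6 - 1*3)²)) - 6126) = 7*((-6649 + (-7 + (6 - 3)²)² - 48*(-7 + (6 - 3)²)) - 6126) = 7*((-6649 + (-7 + 3²)² - 48*(-7 + 3²)) - 6126) = 7*((-6649 + (-7 + 9)² - 48*(-7 + 9)) - 6126) = 7*((-6649 + 2² - 48*2) - 6126) = 7*((-6649 + 4 - 96) - 6126) = 7*(-6741 - 6126) = 7*(-12867) = -90069)
H - o = -90069 - 1*(-44198) = -90069 + 44198 = -45871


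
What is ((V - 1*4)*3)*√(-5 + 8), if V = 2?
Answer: -6*√3 ≈ -10.392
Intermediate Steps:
((V - 1*4)*3)*√(-5 + 8) = ((2 - 1*4)*3)*√(-5 + 8) = ((2 - 4)*3)*√3 = (-2*3)*√3 = -6*√3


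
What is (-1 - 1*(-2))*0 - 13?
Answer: -13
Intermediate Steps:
(-1 - 1*(-2))*0 - 13 = (-1 + 2)*0 - 13 = 1*0 - 13 = 0 - 13 = -13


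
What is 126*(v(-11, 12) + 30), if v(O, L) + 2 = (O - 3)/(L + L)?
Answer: 6909/2 ≈ 3454.5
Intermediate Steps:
v(O, L) = -2 + (-3 + O)/(2*L) (v(O, L) = -2 + (O - 3)/(L + L) = -2 + (-3 + O)/((2*L)) = -2 + (-3 + O)*(1/(2*L)) = -2 + (-3 + O)/(2*L))
126*(v(-11, 12) + 30) = 126*((½)*(-3 - 11 - 4*12)/12 + 30) = 126*((½)*(1/12)*(-3 - 11 - 48) + 30) = 126*((½)*(1/12)*(-62) + 30) = 126*(-31/12 + 30) = 126*(329/12) = 6909/2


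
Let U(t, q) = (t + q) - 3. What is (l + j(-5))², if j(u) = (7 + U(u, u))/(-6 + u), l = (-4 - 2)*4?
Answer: 66564/121 ≈ 550.12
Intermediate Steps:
l = -24 (l = -6*4 = -24)
U(t, q) = -3 + q + t (U(t, q) = (q + t) - 3 = -3 + q + t)
j(u) = (4 + 2*u)/(-6 + u) (j(u) = (7 + (-3 + u + u))/(-6 + u) = (7 + (-3 + 2*u))/(-6 + u) = (4 + 2*u)/(-6 + u))
(l + j(-5))² = (-24 + 2*(2 - 5)/(-6 - 5))² = (-24 + 2*(-3)/(-11))² = (-24 + 2*(-1/11)*(-3))² = (-24 + 6/11)² = (-258/11)² = 66564/121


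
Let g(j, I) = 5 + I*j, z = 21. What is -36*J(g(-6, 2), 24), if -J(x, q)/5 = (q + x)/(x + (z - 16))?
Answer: -1530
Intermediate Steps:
J(x, q) = -5*(q + x)/(5 + x) (J(x, q) = -5*(q + x)/(x + (21 - 16)) = -5*(q + x)/(x + 5) = -5*(q + x)/(5 + x))
-36*J(g(-6, 2), 24) = -180*(-1*24 - (5 + 2*(-6)))/(5 + (5 + 2*(-6))) = -180*(-24 - (5 - 12))/(5 + (5 - 12)) = -180*(-24 - 1*(-7))/(5 - 7) = -180*(-24 + 7)/(-2) = -180*(-1)*(-17)/2 = -36*85/2 = -1530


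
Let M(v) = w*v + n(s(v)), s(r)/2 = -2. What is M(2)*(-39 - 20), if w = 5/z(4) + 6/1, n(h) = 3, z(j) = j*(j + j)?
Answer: -14455/16 ≈ -903.44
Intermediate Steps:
z(j) = 2*j² (z(j) = j*(2*j) = 2*j²)
s(r) = -4 (s(r) = 2*(-2) = -4)
w = 197/32 (w = 5/((2*4²)) + 6/1 = 5/((2*16)) + 6*1 = 5/32 + 6 = 197/32 ≈ 6.1563)
M(v) = 3 + 197*v/32 (M(v) = 197*v/32 + 3 = 3 + 197*v/32)
M(2)*(-39 - 20) = (3 + (197/32)*2)*(-39 - 20) = (3 + 197/16)*(-59) = (245/16)*(-59) = -14455/16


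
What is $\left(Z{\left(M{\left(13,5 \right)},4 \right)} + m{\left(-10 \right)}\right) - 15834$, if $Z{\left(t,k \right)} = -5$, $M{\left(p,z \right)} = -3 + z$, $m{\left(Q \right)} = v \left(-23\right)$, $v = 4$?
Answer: $-15931$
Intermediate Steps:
$m{\left(Q \right)} = -92$ ($m{\left(Q \right)} = 4 \left(-23\right) = -92$)
$\left(Z{\left(M{\left(13,5 \right)},4 \right)} + m{\left(-10 \right)}\right) - 15834 = \left(-5 - 92\right) - 15834 = -97 - 15834 = -15931$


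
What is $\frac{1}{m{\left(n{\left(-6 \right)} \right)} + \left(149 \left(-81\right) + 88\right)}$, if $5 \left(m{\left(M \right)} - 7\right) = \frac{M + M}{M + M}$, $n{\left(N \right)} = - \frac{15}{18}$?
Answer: $- \frac{5}{59869} \approx -8.3516 \cdot 10^{-5}$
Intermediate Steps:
$n{\left(N \right)} = - \frac{5}{6}$ ($n{\left(N \right)} = \left(-15\right) \frac{1}{18} = - \frac{5}{6}$)
$m{\left(M \right)} = \frac{36}{5}$ ($m{\left(M \right)} = 7 + \frac{\left(M + M\right) \frac{1}{M + M}}{5} = 7 + \frac{2 M \frac{1}{2 M}}{5} = 7 + \frac{1}{5} \cdot 1 = 7 + \frac{1}{5} = \frac{36}{5}$)
$\frac{1}{m{\left(n{\left(-6 \right)} \right)} + \left(149 \left(-81\right) + 88\right)} = \frac{1}{\frac{36}{5} + \left(149 \left(-81\right) + 88\right)} = \frac{1}{\frac{36}{5} + \left(-12069 + 88\right)} = \frac{1}{\frac{36}{5} - 11981} = \frac{1}{- \frac{59869}{5}} = - \frac{5}{59869}$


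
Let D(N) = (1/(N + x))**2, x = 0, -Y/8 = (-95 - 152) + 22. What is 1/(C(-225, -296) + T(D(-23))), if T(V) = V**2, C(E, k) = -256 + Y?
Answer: 279841/432074505 ≈ 0.00064767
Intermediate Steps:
Y = 1800 (Y = -8*((-95 - 152) + 22) = -8*(-247 + 22) = -8*(-225) = 1800)
C(E, k) = 1544 (C(E, k) = -256 + 1800 = 1544)
D(N) = N**(-2) (D(N) = (1/(N + 0))**2 = (1/N)**2 = N**(-2))
1/(C(-225, -296) + T(D(-23))) = 1/(1544 + ((-23)**(-2))**2) = 1/(1544 + (1/529)**2) = 1/(1544 + 1/279841) = 1/(432074505/279841) = 279841/432074505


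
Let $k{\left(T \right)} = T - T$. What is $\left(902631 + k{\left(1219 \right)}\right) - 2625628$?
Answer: $-1722997$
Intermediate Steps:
$k{\left(T \right)} = 0$
$\left(902631 + k{\left(1219 \right)}\right) - 2625628 = \left(902631 + 0\right) - 2625628 = 902631 - 2625628 = -1722997$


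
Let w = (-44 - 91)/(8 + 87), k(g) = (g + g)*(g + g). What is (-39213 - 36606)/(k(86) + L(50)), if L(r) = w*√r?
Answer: -404866787928/157975938383 - 194475735*√2/315951876766 ≈ -2.5637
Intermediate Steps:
k(g) = 4*g² (k(g) = (2*g)*(2*g) = 4*g²)
w = -27/19 (w = -135/95 = -135*1/95 = -27/19 ≈ -1.4211)
L(r) = -27*√r/19
(-39213 - 36606)/(k(86) + L(50)) = (-39213 - 36606)/(4*86² - 135*√2/19) = -75819/(4*7396 - 135*√2/19) = -75819/(29584 - 135*√2/19)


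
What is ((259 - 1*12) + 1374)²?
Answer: 2627641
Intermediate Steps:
((259 - 1*12) + 1374)² = ((259 - 12) + 1374)² = (247 + 1374)² = 1621² = 2627641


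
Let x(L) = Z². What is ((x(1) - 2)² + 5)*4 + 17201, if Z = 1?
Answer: 17225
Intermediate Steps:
x(L) = 1 (x(L) = 1² = 1)
((x(1) - 2)² + 5)*4 + 17201 = ((1 - 2)² + 5)*4 + 17201 = ((-1)² + 5)*4 + 17201 = (1 + 5)*4 + 17201 = 6*4 + 17201 = 24 + 17201 = 17225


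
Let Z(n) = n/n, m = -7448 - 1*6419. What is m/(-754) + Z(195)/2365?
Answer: 32796209/1783210 ≈ 18.392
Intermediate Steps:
m = -13867 (m = -7448 - 6419 = -13867)
Z(n) = 1
m/(-754) + Z(195)/2365 = -13867/(-754) + 1/2365 = -13867*(-1/754) + 1*(1/2365) = 13867/754 + 1/2365 = 32796209/1783210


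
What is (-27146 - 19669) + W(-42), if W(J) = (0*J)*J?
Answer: -46815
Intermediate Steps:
W(J) = 0 (W(J) = 0*J = 0)
(-27146 - 19669) + W(-42) = (-27146 - 19669) + 0 = -46815 + 0 = -46815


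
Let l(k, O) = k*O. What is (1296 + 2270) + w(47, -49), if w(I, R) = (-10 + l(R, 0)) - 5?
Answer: 3551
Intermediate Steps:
l(k, O) = O*k
w(I, R) = -15 (w(I, R) = (-10 + 0*R) - 5 = (-10 + 0) - 5 = -10 - 5 = -15)
(1296 + 2270) + w(47, -49) = (1296 + 2270) - 15 = 3566 - 15 = 3551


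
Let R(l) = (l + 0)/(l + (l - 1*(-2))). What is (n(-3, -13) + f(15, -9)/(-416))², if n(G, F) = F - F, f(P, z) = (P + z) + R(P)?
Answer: 42849/177209344 ≈ 0.00024180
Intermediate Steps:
R(l) = l/(2 + 2*l) (R(l) = l/(l + (l + 2)) = l/(l + (2 + l)) = l/(2 + 2*l))
f(P, z) = P + z + P/(2*(1 + P)) (f(P, z) = (P + z) + P/(2*(1 + P)) = P + z + P/(2*(1 + P)))
n(G, F) = 0
(n(-3, -13) + f(15, -9)/(-416))² = (0 + (((½)*15 + (1 + 15)*(15 - 9))/(1 + 15))/(-416))² = (0 + ((15/2 + 16*6)/16)*(-1/416))² = (0 + ((15/2 + 96)/16)*(-1/416))² = (0 + ((1/16)*(207/2))*(-1/416))² = (0 + (207/32)*(-1/416))² = (0 - 207/13312)² = (-207/13312)² = 42849/177209344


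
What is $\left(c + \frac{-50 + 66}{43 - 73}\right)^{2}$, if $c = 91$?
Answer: $\frac{1841449}{225} \approx 8184.2$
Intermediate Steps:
$\left(c + \frac{-50 + 66}{43 - 73}\right)^{2} = \left(91 + \frac{-50 + 66}{43 - 73}\right)^{2} = \left(91 + \frac{16}{-30}\right)^{2} = \left(91 + 16 \left(- \frac{1}{30}\right)\right)^{2} = \left(91 - \frac{8}{15}\right)^{2} = \left(\frac{1357}{15}\right)^{2} = \frac{1841449}{225}$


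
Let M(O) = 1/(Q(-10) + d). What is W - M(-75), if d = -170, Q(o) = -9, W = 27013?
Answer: 4835328/179 ≈ 27013.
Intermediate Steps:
M(O) = -1/179 (M(O) = 1/(-9 - 170) = 1/(-179) = -1/179)
W - M(-75) = 27013 - 1*(-1/179) = 27013 + 1/179 = 4835328/179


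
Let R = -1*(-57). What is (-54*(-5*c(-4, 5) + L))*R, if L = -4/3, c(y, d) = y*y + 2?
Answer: 281124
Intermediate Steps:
c(y, d) = 2 + y**2 (c(y, d) = y**2 + 2 = 2 + y**2)
L = -4/3 (L = -4*1/3 = -4/3 ≈ -1.3333)
R = 57
(-54*(-5*c(-4, 5) + L))*R = -54*(-5*(2 + (-4)**2) - 4/3)*57 = -54*(-5*(2 + 16) - 4/3)*57 = -54*(-5*18 - 4/3)*57 = -54*(-90 - 4/3)*57 = -54*(-274/3)*57 = 4932*57 = 281124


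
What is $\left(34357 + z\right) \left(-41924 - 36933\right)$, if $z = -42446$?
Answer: $637874273$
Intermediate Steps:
$\left(34357 + z\right) \left(-41924 - 36933\right) = \left(34357 - 42446\right) \left(-41924 - 36933\right) = \left(-8089\right) \left(-78857\right) = 637874273$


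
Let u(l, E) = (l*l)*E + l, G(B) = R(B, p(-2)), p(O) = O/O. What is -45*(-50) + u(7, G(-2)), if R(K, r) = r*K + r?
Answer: 2208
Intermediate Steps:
p(O) = 1
R(K, r) = r + K*r (R(K, r) = K*r + r = r + K*r)
G(B) = 1 + B (G(B) = 1*(1 + B) = 1 + B)
u(l, E) = l + E*l² (u(l, E) = l²*E + l = E*l² + l = l + E*l²)
-45*(-50) + u(7, G(-2)) = -45*(-50) + 7*(1 + (1 - 2)*7) = 2250 + 7*(1 - 1*7) = 2250 + 7*(1 - 7) = 2250 + 7*(-6) = 2250 - 42 = 2208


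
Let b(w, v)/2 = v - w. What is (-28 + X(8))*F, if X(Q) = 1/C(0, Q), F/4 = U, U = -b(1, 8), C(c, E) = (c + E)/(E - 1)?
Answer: 1519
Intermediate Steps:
C(c, E) = (E + c)/(-1 + E)
b(w, v) = -2*w + 2*v (b(w, v) = 2*(v - w) = -2*w + 2*v)
U = -14 (U = -(-2*1 + 2*8) = -(-2 + 16) = -1*14 = -14)
F = -56 (F = 4*(-14) = -56)
X(Q) = (-1 + Q)/Q (X(Q) = 1/((Q + 0)/(-1 + Q)) = 1/(Q/(-1 + Q)) = (-1 + Q)/Q)
(-28 + X(8))*F = (-28 + (-1 + 8)/8)*(-56) = (-28 + (1/8)*7)*(-56) = (-28 + 7/8)*(-56) = -217/8*(-56) = 1519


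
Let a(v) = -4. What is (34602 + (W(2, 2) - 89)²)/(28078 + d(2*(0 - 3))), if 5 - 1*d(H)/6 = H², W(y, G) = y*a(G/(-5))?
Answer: 44011/27892 ≈ 1.5779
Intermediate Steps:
W(y, G) = -4*y (W(y, G) = y*(-4) = -4*y)
d(H) = 30 - 6*H²
(34602 + (W(2, 2) - 89)²)/(28078 + d(2*(0 - 3))) = (34602 + (-4*2 - 89)²)/(28078 + (30 - 6*4*(0 - 3)²)) = (34602 + (-8 - 89)²)/(28078 + (30 - 6*(2*(-3))²)) = (34602 + (-97)²)/(28078 + (30 - 6*(-6)²)) = (34602 + 9409)/(28078 + (30 - 6*36)) = 44011/(28078 + (30 - 216)) = 44011/(28078 - 186) = 44011/27892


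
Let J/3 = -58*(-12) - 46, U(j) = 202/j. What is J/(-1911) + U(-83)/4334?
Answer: -8997999/8813189 ≈ -1.0210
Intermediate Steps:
J = 1950 (J = 3*(-58*(-12) - 46) = 3*(696 - 46) = 3*650 = 1950)
J/(-1911) + U(-83)/4334 = 1950/(-1911) + (202/(-83))/4334 = 1950*(-1/1911) + (202*(-1/83))*(1/4334) = -50/49 - 202/83*1/4334 = -50/49 - 101/179861 = -8997999/8813189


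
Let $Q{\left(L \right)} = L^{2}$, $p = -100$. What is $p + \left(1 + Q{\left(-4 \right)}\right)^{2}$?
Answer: $189$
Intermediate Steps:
$p + \left(1 + Q{\left(-4 \right)}\right)^{2} = -100 + \left(1 + \left(-4\right)^{2}\right)^{2} = -100 + \left(1 + 16\right)^{2} = -100 + 17^{2} = -100 + 289 = 189$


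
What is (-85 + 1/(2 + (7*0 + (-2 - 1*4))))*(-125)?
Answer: 42625/4 ≈ 10656.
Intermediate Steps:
(-85 + 1/(2 + (7*0 + (-2 - 1*4))))*(-125) = (-85 + 1/(2 + (0 + (-2 - 4))))*(-125) = (-85 + 1/(2 + (0 - 6)))*(-125) = (-85 + 1/(2 - 6))*(-125) = (-85 + 1/(-4))*(-125) = (-85 - 1/4)*(-125) = -341/4*(-125) = 42625/4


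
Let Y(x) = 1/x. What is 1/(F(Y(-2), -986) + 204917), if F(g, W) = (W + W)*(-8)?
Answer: 1/220693 ≈ 4.5312e-6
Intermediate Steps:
Y(x) = 1/x
F(g, W) = -16*W (F(g, W) = (2*W)*(-8) = -16*W)
1/(F(Y(-2), -986) + 204917) = 1/(-16*(-986) + 204917) = 1/(15776 + 204917) = 1/220693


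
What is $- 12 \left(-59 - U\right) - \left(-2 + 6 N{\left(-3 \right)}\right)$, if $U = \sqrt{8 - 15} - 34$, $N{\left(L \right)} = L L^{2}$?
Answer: $464 + 12 i \sqrt{7} \approx 464.0 + 31.749 i$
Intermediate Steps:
$N{\left(L \right)} = L^{3}$
$U = -34 + i \sqrt{7}$ ($U = \sqrt{-7} - 34 = i \sqrt{7} - 34 = -34 + i \sqrt{7} \approx -34.0 + 2.6458 i$)
$- 12 \left(-59 - U\right) - \left(-2 + 6 N{\left(-3 \right)}\right) = - 12 \left(-59 - \left(-34 + i \sqrt{7}\right)\right) - \left(-2 + 6 \left(-3\right)^{3}\right) = - 12 \left(-59 + \left(34 - i \sqrt{7}\right)\right) + \left(2 - -162\right) = - 12 \left(-25 - i \sqrt{7}\right) + \left(2 + 162\right) = \left(300 + 12 i \sqrt{7}\right) + 164 = 464 + 12 i \sqrt{7}$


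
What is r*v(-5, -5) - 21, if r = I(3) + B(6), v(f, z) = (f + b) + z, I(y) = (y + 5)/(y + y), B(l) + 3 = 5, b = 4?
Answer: -41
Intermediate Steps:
B(l) = 2 (B(l) = -3 + 5 = 2)
I(y) = (5 + y)/(2*y) (I(y) = (5 + y)/((2*y)) = (5 + y)*(1/(2*y)) = (5 + y)/(2*y))
v(f, z) = 4 + f + z (v(f, z) = (f + 4) + z = (4 + f) + z = 4 + f + z)
r = 10/3 (r = (½)*(5 + 3)/3 + 2 = (½)*(⅓)*8 + 2 = 4/3 + 2 = 10/3 ≈ 3.3333)
r*v(-5, -5) - 21 = 10*(4 - 5 - 5)/3 - 21 = (10/3)*(-6) - 21 = -20 - 21 = -41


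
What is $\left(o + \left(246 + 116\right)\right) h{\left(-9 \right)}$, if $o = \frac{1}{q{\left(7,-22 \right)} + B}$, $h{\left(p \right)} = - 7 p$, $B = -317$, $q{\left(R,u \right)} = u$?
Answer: $\frac{2577057}{113} \approx 22806.0$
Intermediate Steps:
$o = - \frac{1}{339}$ ($o = \frac{1}{-22 - 317} = \frac{1}{-339} = - \frac{1}{339} \approx -0.0029499$)
$\left(o + \left(246 + 116\right)\right) h{\left(-9 \right)} = \left(- \frac{1}{339} + \left(246 + 116\right)\right) \left(\left(-7\right) \left(-9\right)\right) = \left(- \frac{1}{339} + 362\right) 63 = \frac{122717}{339} \cdot 63 = \frac{2577057}{113}$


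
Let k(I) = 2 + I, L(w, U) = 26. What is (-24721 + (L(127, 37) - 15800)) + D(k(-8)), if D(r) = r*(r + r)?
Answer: -40423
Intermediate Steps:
D(r) = 2*r² (D(r) = r*(2*r) = 2*r²)
(-24721 + (L(127, 37) - 15800)) + D(k(-8)) = (-24721 + (26 - 15800)) + 2*(2 - 8)² = (-24721 - 15774) + 2*(-6)² = -40495 + 2*36 = -40495 + 72 = -40423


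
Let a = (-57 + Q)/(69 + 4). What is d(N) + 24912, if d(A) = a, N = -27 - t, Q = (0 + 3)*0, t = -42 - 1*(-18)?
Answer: 1818519/73 ≈ 24911.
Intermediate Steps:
t = -24 (t = -42 + 18 = -24)
Q = 0 (Q = 3*0 = 0)
N = -3 (N = -27 - 1*(-24) = -27 + 24 = -3)
a = -57/73 (a = (-57 + 0)/(69 + 4) = -57/73 ≈ -0.78082)
d(A) = -57/73
d(N) + 24912 = -57/73 + 24912 = 1818519/73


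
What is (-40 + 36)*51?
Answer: -204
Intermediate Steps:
(-40 + 36)*51 = -4*51 = -204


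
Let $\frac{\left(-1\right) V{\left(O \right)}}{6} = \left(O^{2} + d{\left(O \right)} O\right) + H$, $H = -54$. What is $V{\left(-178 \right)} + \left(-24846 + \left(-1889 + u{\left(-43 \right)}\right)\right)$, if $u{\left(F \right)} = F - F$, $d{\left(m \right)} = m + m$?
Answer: $-596723$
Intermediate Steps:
$d{\left(m \right)} = 2 m$
$V{\left(O \right)} = 324 - 18 O^{2}$ ($V{\left(O \right)} = - 6 \left(\left(O^{2} + 2 O O\right) - 54\right) = - 6 \left(\left(O^{2} + 2 O^{2}\right) - 54\right) = - 6 \left(3 O^{2} - 54\right) = - 6 \left(-54 + 3 O^{2}\right) = 324 - 18 O^{2}$)
$u{\left(F \right)} = 0$
$V{\left(-178 \right)} + \left(-24846 + \left(-1889 + u{\left(-43 \right)}\right)\right) = \left(324 - 18 \left(-178\right)^{2}\right) + \left(-24846 + \left(-1889 + 0\right)\right) = \left(324 - 570312\right) - 26735 = -569988 - 26735 = -596723$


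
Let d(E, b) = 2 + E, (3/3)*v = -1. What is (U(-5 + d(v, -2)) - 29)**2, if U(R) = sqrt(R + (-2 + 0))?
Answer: (29 - I*sqrt(6))**2 ≈ 835.0 - 142.07*I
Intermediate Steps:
v = -1
U(R) = sqrt(-2 + R) (U(R) = sqrt(R - 2) = sqrt(-2 + R))
(U(-5 + d(v, -2)) - 29)**2 = (sqrt(-2 + (-5 + (2 - 1))) - 29)**2 = (sqrt(-2 + (-5 + 1)) - 29)**2 = (sqrt(-2 - 4) - 29)**2 = (sqrt(-6) - 29)**2 = (I*sqrt(6) - 29)**2 = (-29 + I*sqrt(6))**2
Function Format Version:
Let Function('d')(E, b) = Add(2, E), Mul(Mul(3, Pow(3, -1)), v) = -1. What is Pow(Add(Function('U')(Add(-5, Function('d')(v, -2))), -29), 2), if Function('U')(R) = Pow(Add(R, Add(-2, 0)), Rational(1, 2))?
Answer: Pow(Add(29, Mul(-1, I, Pow(6, Rational(1, 2)))), 2) ≈ Add(835.00, Mul(-142.07, I))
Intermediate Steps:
v = -1
Function('U')(R) = Pow(Add(-2, R), Rational(1, 2)) (Function('U')(R) = Pow(Add(R, -2), Rational(1, 2)) = Pow(Add(-2, R), Rational(1, 2)))
Pow(Add(Function('U')(Add(-5, Function('d')(v, -2))), -29), 2) = Pow(Add(Pow(Add(-2, Add(-5, Add(2, -1))), Rational(1, 2)), -29), 2) = Pow(Add(Pow(Add(-2, Add(-5, 1)), Rational(1, 2)), -29), 2) = Pow(Add(Pow(Add(-2, -4), Rational(1, 2)), -29), 2) = Pow(Add(Pow(-6, Rational(1, 2)), -29), 2) = Pow(Add(Mul(I, Pow(6, Rational(1, 2))), -29), 2) = Pow(Add(-29, Mul(I, Pow(6, Rational(1, 2)))), 2)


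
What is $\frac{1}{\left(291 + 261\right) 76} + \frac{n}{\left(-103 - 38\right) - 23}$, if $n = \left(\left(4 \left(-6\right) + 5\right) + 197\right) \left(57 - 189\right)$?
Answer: $\frac{246426089}{1720032} \approx 143.27$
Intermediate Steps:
$n = -23496$ ($n = \left(\left(-24 + 5\right) + 197\right) \left(-132\right) = \left(-19 + 197\right) \left(-132\right) = 178 \left(-132\right) = -23496$)
$\frac{1}{\left(291 + 261\right) 76} + \frac{n}{\left(-103 - 38\right) - 23} = \frac{1}{\left(291 + 261\right) 76} - \frac{23496}{\left(-103 - 38\right) - 23} = \frac{1}{552} \cdot \frac{1}{76} - \frac{23496}{-141 - 23} = \frac{1}{552} \cdot \frac{1}{76} - \frac{23496}{-164} = \frac{1}{41952} - - \frac{5874}{41} = \frac{1}{41952} + \frac{5874}{41} = \frac{246426089}{1720032}$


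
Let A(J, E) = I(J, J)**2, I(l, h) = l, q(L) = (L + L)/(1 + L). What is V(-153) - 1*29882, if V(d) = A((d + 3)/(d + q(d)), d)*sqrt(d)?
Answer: -29882 + 23104*I*sqrt(17)/7803 ≈ -29882.0 + 12.208*I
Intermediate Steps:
q(L) = 2*L/(1 + L) (q(L) = (2*L)/(1 + L) = 2*L/(1 + L))
A(J, E) = J**2
V(d) = sqrt(d)*(3 + d)**2/(d + 2*d/(1 + d))**2 (V(d) = ((d + 3)/(d + 2*d/(1 + d)))**2*sqrt(d) = ((3 + d)/(d + 2*d/(1 + d)))**2*sqrt(d) = ((3 + d)**2/(d + 2*d/(1 + d))**2)*sqrt(d) = sqrt(d)*(3 + d)**2/(d + 2*d/(1 + d))**2)
V(-153) - 1*29882 = (1 - 153)**2/(-153)**(3/2) - 1*29882 = (I*sqrt(17)/7803)*(-152)**2 - 29882 = (I*sqrt(17)/7803)*23104 - 29882 = 23104*I*sqrt(17)/7803 - 29882 = -29882 + 23104*I*sqrt(17)/7803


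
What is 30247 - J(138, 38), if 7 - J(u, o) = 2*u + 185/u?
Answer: 4211393/138 ≈ 30517.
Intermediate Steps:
J(u, o) = 7 - 185/u - 2*u (J(u, o) = 7 - (2*u + 185/u) = 7 + (-185/u - 2*u) = 7 - 185/u - 2*u)
30247 - J(138, 38) = 30247 - (7 - 185/138 - 2*138) = 30247 - (7 - 185*1/138 - 276) = 30247 - (7 - 185/138 - 276) = 30247 - 1*(-37307/138) = 30247 + 37307/138 = 4211393/138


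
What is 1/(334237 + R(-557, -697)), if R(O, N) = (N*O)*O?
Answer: -1/215909316 ≈ -4.6316e-9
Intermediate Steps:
R(O, N) = N*O²
1/(334237 + R(-557, -697)) = 1/(334237 - 697*(-557)²) = 1/(334237 - 697*310249) = 1/(334237 - 216243553) = 1/(-215909316) = -1/215909316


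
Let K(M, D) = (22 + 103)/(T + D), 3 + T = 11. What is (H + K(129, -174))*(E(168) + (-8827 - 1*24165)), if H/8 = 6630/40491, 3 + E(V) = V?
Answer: -40960053385/2240502 ≈ -18282.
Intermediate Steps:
E(V) = -3 + V
T = 8 (T = -3 + 11 = 8)
K(M, D) = 125/(8 + D) (K(M, D) = (22 + 103)/(8 + D) = 125/(8 + D))
H = 17680/13497 (H = 8*(6630/40491) = 8*(6630*(1/40491)) = 8*(2210/13497) = 17680/13497 ≈ 1.3099)
(H + K(129, -174))*(E(168) + (-8827 - 1*24165)) = (17680/13497 + 125/(8 - 174))*((-3 + 168) + (-8827 - 1*24165)) = (17680/13497 + 125/(-166))*(165 + (-8827 - 24165)) = (17680/13497 + 125*(-1/166))*(165 - 32992) = (17680/13497 - 125/166)*(-32827) = (1247755/2240502)*(-32827) = -40960053385/2240502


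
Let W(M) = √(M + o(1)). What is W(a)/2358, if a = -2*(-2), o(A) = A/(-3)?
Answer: √33/7074 ≈ 0.00081207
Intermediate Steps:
o(A) = -A/3 (o(A) = A*(-⅓) = -A/3)
a = 4
W(M) = √(-⅓ + M) (W(M) = √(M - ⅓*1) = √(M - ⅓) = √(-⅓ + M))
W(a)/2358 = (√(-3 + 9*4)/3)/2358 = (√(-3 + 36)/3)*(1/2358) = (√33/3)*(1/2358) = √33/7074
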